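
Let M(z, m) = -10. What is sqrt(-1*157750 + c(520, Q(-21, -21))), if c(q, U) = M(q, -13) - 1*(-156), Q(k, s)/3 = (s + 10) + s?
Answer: 62*I*sqrt(41) ≈ 396.99*I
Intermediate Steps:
Q(k, s) = 30 + 6*s (Q(k, s) = 3*((s + 10) + s) = 3*((10 + s) + s) = 3*(10 + 2*s) = 30 + 6*s)
c(q, U) = 146 (c(q, U) = -10 - 1*(-156) = -10 + 156 = 146)
sqrt(-1*157750 + c(520, Q(-21, -21))) = sqrt(-1*157750 + 146) = sqrt(-157750 + 146) = sqrt(-157604) = 62*I*sqrt(41)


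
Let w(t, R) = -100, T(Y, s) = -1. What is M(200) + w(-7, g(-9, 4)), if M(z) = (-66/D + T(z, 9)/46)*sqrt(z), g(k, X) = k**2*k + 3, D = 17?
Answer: -100 - 15265*sqrt(2)/391 ≈ -155.21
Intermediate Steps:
g(k, X) = 3 + k**3 (g(k, X) = k**3 + 3 = 3 + k**3)
M(z) = -3053*sqrt(z)/782 (M(z) = (-66/17 - 1/46)*sqrt(z) = -3053*sqrt(z)/782)
M(200) + w(-7, g(-9, 4)) = -15265*sqrt(2)/391 - 100 = -100 - 15265*sqrt(2)/391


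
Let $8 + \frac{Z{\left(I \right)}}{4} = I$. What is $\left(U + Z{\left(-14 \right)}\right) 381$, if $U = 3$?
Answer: $-32385$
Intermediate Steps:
$Z{\left(I \right)} = -32 + 4 I$
$\left(U + Z{\left(-14 \right)}\right) 381 = \left(3 + \left(-32 + 4 \left(-14\right)\right)\right) 381 = \left(3 - 88\right) 381 = \left(-85\right) 381 = -32385$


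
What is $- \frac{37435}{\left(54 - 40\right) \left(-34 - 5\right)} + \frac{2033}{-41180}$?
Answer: $\frac{770231641}{11242140} \approx 68.513$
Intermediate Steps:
$- \frac{37435}{\left(54 - 40\right) \left(-34 - 5\right)} + \frac{2033}{-41180} = - \frac{37435}{\left(54 - 40\right) \left(-39\right)} + 2033 \left(- \frac{1}{41180}\right) = - \frac{37435}{14 \left(-39\right)} - \frac{2033}{41180} = - \frac{37435}{-546} - \frac{2033}{41180} = \left(-37435\right) \left(- \frac{1}{546}\right) - \frac{2033}{41180} = \frac{37435}{546} - \frac{2033}{41180} = \frac{770231641}{11242140}$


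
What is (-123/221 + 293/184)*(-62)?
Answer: -1305751/20332 ≈ -64.221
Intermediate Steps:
(-123/221 + 293/184)*(-62) = (42121/40664)*(-62) = -1305751/20332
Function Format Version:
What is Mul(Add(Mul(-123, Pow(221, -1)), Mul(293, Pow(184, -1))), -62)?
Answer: Rational(-1305751, 20332) ≈ -64.221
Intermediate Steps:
Mul(Add(Mul(-123, Pow(221, -1)), Mul(293, Pow(184, -1))), -62) = Mul(Add(Mul(-123, Rational(1, 221)), Mul(293, Rational(1, 184))), -62) = Mul(Add(Rational(-123, 221), Rational(293, 184)), -62) = Mul(Rational(42121, 40664), -62) = Rational(-1305751, 20332)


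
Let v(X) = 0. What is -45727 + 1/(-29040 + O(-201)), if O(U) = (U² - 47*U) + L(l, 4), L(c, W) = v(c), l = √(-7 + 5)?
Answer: -951487415/20808 ≈ -45727.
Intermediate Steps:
l = I*√2 (l = √(-2) = I*√2 ≈ 1.4142*I)
L(c, W) = 0
O(U) = U² - 47*U (O(U) = (U² - 47*U) + 0 = U² - 47*U)
-45727 + 1/(-29040 + O(-201)) = -45727 + 1/(-29040 - 201*(-47 - 201)) = -45727 + 1/(-29040 - 201*(-248)) = -45727 + 1/(-29040 + 49848) = -45727 + 1/20808 = -951487415/20808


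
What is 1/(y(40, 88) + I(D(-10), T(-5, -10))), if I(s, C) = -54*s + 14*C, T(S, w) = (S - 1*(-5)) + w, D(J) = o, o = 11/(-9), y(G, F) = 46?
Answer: -1/28 ≈ -0.035714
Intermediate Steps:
o = -11/9 (o = 11*(-1/9) = -11/9 ≈ -1.2222)
D(J) = -11/9
T(S, w) = 5 + S + w (T(S, w) = (S + 5) + w = (5 + S) + w = 5 + S + w)
1/(y(40, 88) + I(D(-10), T(-5, -10))) = 1/(46 + (-54*(-11/9) + 14*(5 - 5 - 10))) = 1/(46 + (66 + 14*(-10))) = 1/(46 + (66 - 140)) = 1/(46 - 74) = 1/(-28) = -1/28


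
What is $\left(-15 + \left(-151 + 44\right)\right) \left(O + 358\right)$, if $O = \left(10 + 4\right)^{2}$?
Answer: $-67588$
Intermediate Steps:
$O = 196$ ($O = 14^{2} = 196$)
$\left(-15 + \left(-151 + 44\right)\right) \left(O + 358\right) = \left(-15 + \left(-151 + 44\right)\right) \left(196 + 358\right) = \left(-15 - 107\right) 554 = \left(-122\right) 554 = -67588$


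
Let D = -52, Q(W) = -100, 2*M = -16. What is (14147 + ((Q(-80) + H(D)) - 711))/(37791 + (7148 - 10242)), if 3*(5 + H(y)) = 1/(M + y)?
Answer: 184583/480420 ≈ 0.38421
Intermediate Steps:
M = -8 (M = (½)*(-16) = -8)
H(y) = -5 + 1/(3*(-8 + y))
(14147 + ((Q(-80) + H(D)) - 711))/(37791 + (7148 - 10242)) = (14147 + ((-100 + (121 - 15*(-52))/(3*(-8 - 52))) - 711))/(37791 + (7148 - 10242)) = (14147 + ((-100 + (⅓)*(121 + 780)/(-60)) - 711))/(37791 - 3094) = (14147 + ((-100 + (⅓)*(-1/60)*901) - 711))/34697 = (14147 + ((-100 - 901/180) - 711))*(1/34697) = (14147 + (-18901/180 - 711))*(1/34697) = (14147 - 146881/180)*(1/34697) = (2399579/180)*(1/34697) = 184583/480420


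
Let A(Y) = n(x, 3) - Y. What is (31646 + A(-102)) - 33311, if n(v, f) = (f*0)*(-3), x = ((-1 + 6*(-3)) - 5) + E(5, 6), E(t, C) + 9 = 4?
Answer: -1563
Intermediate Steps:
E(t, C) = -5 (E(t, C) = -9 + 4 = -5)
x = -29 (x = ((-1 + 6*(-3)) - 5) - 5 = ((-1 - 18) - 5) - 5 = (-19 - 5) - 5 = -24 - 5 = -29)
n(v, f) = 0 (n(v, f) = 0*(-3) = 0)
A(Y) = -Y (A(Y) = 0 - Y = -Y)
(31646 + A(-102)) - 33311 = (31646 - 1*(-102)) - 33311 = (31646 + 102) - 33311 = 31748 - 33311 = -1563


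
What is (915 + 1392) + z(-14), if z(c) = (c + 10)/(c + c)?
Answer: 16150/7 ≈ 2307.1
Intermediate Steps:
z(c) = (10 + c)/(2*c) (z(c) = (10 + c)/((2*c)) = (10 + c)*(1/(2*c)) = (10 + c)/(2*c))
(915 + 1392) + z(-14) = (915 + 1392) + (½)*(10 - 14)/(-14) = 2307 + (½)*(-1/14)*(-4) = 2307 + ⅐ = 16150/7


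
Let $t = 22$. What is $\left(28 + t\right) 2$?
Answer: $100$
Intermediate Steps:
$\left(28 + t\right) 2 = \left(28 + 22\right) 2 = 50 \cdot 2 = 100$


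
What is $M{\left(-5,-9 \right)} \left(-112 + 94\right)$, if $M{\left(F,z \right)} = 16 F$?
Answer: $1440$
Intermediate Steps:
$M{\left(-5,-9 \right)} \left(-112 + 94\right) = 16 \left(-5\right) \left(-112 + 94\right) = \left(-80\right) \left(-18\right) = 1440$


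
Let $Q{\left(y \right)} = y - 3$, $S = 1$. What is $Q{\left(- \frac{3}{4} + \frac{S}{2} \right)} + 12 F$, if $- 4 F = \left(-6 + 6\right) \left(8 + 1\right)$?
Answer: $- \frac{13}{4} \approx -3.25$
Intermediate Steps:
$F = 0$ ($F = - \frac{\left(-6 + 6\right) \left(8 + 1\right)}{4} = - \frac{0 \cdot 9}{4} = \left(- \frac{1}{4}\right) 0 = 0$)
$Q{\left(y \right)} = -3 + y$ ($Q{\left(y \right)} = y - 3 = -3 + y$)
$Q{\left(- \frac{3}{4} + \frac{S}{2} \right)} + 12 F = \left(-3 + \left(- \frac{3}{4} + 1 \cdot \frac{1}{2}\right)\right) + 12 \cdot 0 = \left(-3 + \left(\left(-3\right) \frac{1}{4} + 1 \cdot \frac{1}{2}\right)\right) + 0 = \left(-3 + \left(- \frac{3}{4} + \frac{1}{2}\right)\right) + 0 = \left(-3 - \frac{1}{4}\right) + 0 = - \frac{13}{4} + 0 = - \frac{13}{4}$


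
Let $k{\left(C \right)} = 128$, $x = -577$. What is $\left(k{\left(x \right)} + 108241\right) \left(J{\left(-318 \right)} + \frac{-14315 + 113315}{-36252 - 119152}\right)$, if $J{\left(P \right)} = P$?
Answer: $- \frac{1341539730792}{38851} \approx -3.453 \cdot 10^{7}$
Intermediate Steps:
$\left(k{\left(x \right)} + 108241\right) \left(J{\left(-318 \right)} + \frac{-14315 + 113315}{-36252 - 119152}\right) = \left(128 + 108241\right) \left(-318 + \frac{-14315 + 113315}{-36252 - 119152}\right) = 108369 \left(-318 + \frac{99000}{-155404}\right) = 108369 \left(-318 + 99000 \left(- \frac{1}{155404}\right)\right) = 108369 \left(-318 - \frac{24750}{38851}\right) = 108369 \left(- \frac{12379368}{38851}\right) = - \frac{1341539730792}{38851}$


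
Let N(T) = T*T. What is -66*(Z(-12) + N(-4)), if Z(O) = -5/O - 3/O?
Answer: -1100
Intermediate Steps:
N(T) = T**2
Z(O) = -8/O
-66*(Z(-12) + N(-4)) = -66*(-8/(-12) + (-4)**2) = -66*(-8*(-1/12) + 16) = -66*(2/3 + 16) = -66*50/3 = -1100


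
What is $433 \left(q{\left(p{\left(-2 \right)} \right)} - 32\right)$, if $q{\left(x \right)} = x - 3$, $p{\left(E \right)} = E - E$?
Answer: $-15155$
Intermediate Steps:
$p{\left(E \right)} = 0$
$q{\left(x \right)} = -3 + x$ ($q{\left(x \right)} = x - 3 = -3 + x$)
$433 \left(q{\left(p{\left(-2 \right)} \right)} - 32\right) = 433 \left(\left(-3 + 0\right) - 32\right) = 433 \left(-3 - 32\right) = 433 \left(-35\right) = -15155$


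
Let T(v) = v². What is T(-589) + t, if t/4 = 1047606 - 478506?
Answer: 2623321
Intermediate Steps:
t = 2276400 (t = 4*(1047606 - 478506) = 4*569100 = 2276400)
T(-589) + t = (-589)² + 2276400 = 346921 + 2276400 = 2623321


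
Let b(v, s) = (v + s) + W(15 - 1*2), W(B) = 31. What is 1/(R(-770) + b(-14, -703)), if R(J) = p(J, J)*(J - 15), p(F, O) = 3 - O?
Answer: -1/607491 ≈ -1.6461e-6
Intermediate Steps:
b(v, s) = 31 + s + v (b(v, s) = (v + s) + 31 = (s + v) + 31 = 31 + s + v)
R(J) = (-15 + J)*(3 - J) (R(J) = (3 - J)*(J - 15) = (3 - J)*(-15 + J) = (-15 + J)*(3 - J))
1/(R(-770) + b(-14, -703)) = 1/(-(-15 - 770)*(-3 - 770) + (31 - 703 - 14)) = 1/(-1*(-785)*(-773) - 686) = 1/(-606805 - 686) = 1/(-607491) = -1/607491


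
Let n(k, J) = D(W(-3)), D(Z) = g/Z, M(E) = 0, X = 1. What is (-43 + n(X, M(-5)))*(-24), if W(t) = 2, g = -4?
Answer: 1080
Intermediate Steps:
D(Z) = -4/Z
n(k, J) = -2 (n(k, J) = -4/2 = -4*1/2 = -2)
(-43 + n(X, M(-5)))*(-24) = (-43 - 2)*(-24) = -45*(-24) = 1080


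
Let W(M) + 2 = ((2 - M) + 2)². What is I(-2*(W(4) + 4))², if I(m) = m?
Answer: 16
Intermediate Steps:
W(M) = -2 + (4 - M)² (W(M) = -2 + ((2 - M) + 2)² = -2 + (4 - M)²)
I(-2*(W(4) + 4))² = (-2*((-2 + (-4 + 4)²) + 4))² = (-2*((-2 + 0²) + 4))² = (-2*((-2 + 0) + 4))² = (-2*(-2 + 4))² = (-2*2)² = (-4)² = 16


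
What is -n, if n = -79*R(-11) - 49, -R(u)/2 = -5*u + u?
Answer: -6903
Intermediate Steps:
R(u) = 8*u (R(u) = -2*(-5*u + u) = -(-8)*u = 8*u)
n = 6903 (n = -632*(-11) - 49 = -79*(-88) - 49 = 6952 - 49 = 6903)
-n = -1*6903 = -6903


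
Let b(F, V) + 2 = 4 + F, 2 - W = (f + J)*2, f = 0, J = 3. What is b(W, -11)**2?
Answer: 4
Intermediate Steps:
W = -4 (W = 2 - (0 + 3)*2 = 2 - 3*2 = 2 - 1*6 = 2 - 6 = -4)
b(F, V) = 2 + F (b(F, V) = -2 + (4 + F) = 2 + F)
b(W, -11)**2 = (2 - 4)**2 = (-2)**2 = 4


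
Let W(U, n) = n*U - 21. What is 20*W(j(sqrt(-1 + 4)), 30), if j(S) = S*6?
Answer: -420 + 3600*sqrt(3) ≈ 5815.4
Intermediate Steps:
j(S) = 6*S
W(U, n) = -21 + U*n (W(U, n) = U*n - 21 = -21 + U*n)
20*W(j(sqrt(-1 + 4)), 30) = 20*(-21 + (6*sqrt(-1 + 4))*30) = 20*(-21 + (6*sqrt(3))*30) = 20*(-21 + 180*sqrt(3)) = -420 + 3600*sqrt(3)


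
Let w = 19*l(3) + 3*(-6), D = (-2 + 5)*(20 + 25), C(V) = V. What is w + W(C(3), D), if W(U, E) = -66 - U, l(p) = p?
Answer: -30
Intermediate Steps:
D = 135 (D = 3*45 = 135)
w = 39 (w = 19*3 + 3*(-6) = 57 - 18 = 39)
w + W(C(3), D) = 39 + (-66 - 1*3) = 39 + (-66 - 3) = 39 - 69 = -30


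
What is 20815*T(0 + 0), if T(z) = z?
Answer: 0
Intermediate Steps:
20815*T(0 + 0) = 20815*(0 + 0) = 20815*0 = 0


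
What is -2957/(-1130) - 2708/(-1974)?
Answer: 4448579/1115310 ≈ 3.9886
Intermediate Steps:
-2957/(-1130) - 2708/(-1974) = -2957*(-1/1130) - 2708*(-1/1974) = 2957/1130 + 1354/987 = 4448579/1115310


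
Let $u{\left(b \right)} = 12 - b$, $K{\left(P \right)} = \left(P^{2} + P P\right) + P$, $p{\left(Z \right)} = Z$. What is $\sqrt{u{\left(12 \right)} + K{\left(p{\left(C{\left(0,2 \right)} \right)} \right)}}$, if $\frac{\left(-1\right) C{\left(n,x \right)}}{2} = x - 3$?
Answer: $\sqrt{10} \approx 3.1623$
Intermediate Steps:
$C{\left(n,x \right)} = 6 - 2 x$ ($C{\left(n,x \right)} = - 2 \left(x - 3\right) = - 2 \left(-3 + x\right) = 6 - 2 x$)
$K{\left(P \right)} = P + 2 P^{2}$ ($K{\left(P \right)} = \left(P^{2} + P^{2}\right) + P = 2 P^{2} + P = P + 2 P^{2}$)
$\sqrt{u{\left(12 \right)} + K{\left(p{\left(C{\left(0,2 \right)} \right)} \right)}} = \sqrt{\left(12 - 12\right) + \left(6 - 4\right) \left(1 + 2 \left(6 - 4\right)\right)} = \sqrt{0 + 2 \left(1 + 2 \cdot 2\right)} = \sqrt{0 + 2 \left(1 + 4\right)} = \sqrt{0 + 2 \cdot 5} = \sqrt{0 + 10} = \sqrt{10}$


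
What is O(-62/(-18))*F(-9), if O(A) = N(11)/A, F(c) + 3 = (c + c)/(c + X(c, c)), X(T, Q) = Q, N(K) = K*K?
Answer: -2178/31 ≈ -70.258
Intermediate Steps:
N(K) = K²
F(c) = -2 (F(c) = -3 + (c + c)/(c + c) = -3 + (2*c)/((2*c)) = -3 + (2*c)*(1/(2*c)) = -3 + 1 = -2)
O(A) = 121/A (O(A) = 11²/A = 121/A)
O(-62/(-18))*F(-9) = (121/((-62/(-18))))*(-2) = (121/((-62*(-1/18))))*(-2) = (121/(31/9))*(-2) = (121*(9/31))*(-2) = (1089/31)*(-2) = -2178/31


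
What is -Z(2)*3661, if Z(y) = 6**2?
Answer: -131796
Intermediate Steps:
Z(y) = 36
-Z(2)*3661 = -1*36*3661 = -36*3661 = -131796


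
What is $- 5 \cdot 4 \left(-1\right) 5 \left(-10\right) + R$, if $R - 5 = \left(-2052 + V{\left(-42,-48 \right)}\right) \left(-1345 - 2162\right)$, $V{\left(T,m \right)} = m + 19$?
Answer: $7297072$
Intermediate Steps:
$V{\left(T,m \right)} = 19 + m$
$R = 7298072$ ($R = 5 + \left(-2052 + \left(19 - 48\right)\right) \left(-1345 - 2162\right) = 5 + \left(-2052 - 29\right) \left(-3507\right) = 5 - -7298067 = 5 + 7298067 = 7298072$)
$- 5 \cdot 4 \left(-1\right) 5 \left(-10\right) + R = - 5 \cdot 4 \left(-1\right) 5 \left(-10\right) + 7298072 = \left(-5\right) \left(-4\right) 5 \left(-10\right) + 7298072 = 20 \cdot 5 \left(-10\right) + 7298072 = 100 \left(-10\right) + 7298072 = -1000 + 7298072 = 7297072$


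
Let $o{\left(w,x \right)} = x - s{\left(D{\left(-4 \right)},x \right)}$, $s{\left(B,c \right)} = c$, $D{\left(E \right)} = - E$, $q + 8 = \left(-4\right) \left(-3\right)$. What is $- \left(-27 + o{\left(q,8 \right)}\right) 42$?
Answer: $1134$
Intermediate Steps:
$q = 4$ ($q = -8 - -12 = -8 + 12 = 4$)
$o{\left(w,x \right)} = 0$ ($o{\left(w,x \right)} = x - x = 0$)
$- \left(-27 + o{\left(q,8 \right)}\right) 42 = - \left(-27 + 0\right) 42 = - \left(-27\right) 42 = \left(-1\right) \left(-1134\right) = 1134$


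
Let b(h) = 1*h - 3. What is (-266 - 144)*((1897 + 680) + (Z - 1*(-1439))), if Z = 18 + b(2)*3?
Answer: -1652710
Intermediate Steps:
b(h) = -3 + h (b(h) = h - 3 = -3 + h)
Z = 15 (Z = 18 + (-3 + 2)*3 = 18 - 1*3 = 18 - 3 = 15)
(-266 - 144)*((1897 + 680) + (Z - 1*(-1439))) = (-266 - 144)*((1897 + 680) + (15 - 1*(-1439))) = -410*(2577 + (15 + 1439)) = -410*(2577 + 1454) = -410*4031 = -1652710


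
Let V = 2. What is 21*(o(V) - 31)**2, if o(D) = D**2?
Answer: 15309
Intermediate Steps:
21*(o(V) - 31)**2 = 21*(2**2 - 31)**2 = 21*(4 - 31)**2 = 21*(-27)**2 = 21*729 = 15309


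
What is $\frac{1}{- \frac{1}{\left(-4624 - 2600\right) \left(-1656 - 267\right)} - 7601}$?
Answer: $- \frac{13891752}{105591206953} \approx -0.00013156$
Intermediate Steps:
$\frac{1}{- \frac{1}{\left(-4624 - 2600\right) \left(-1656 - 267\right)} - 7601} = \frac{1}{- \frac{1}{\left(-7224\right) \left(-1656 + \left(-758 + 491\right)\right)} - 7601} = \frac{1}{- \frac{1}{\left(-7224\right) \left(-1656 - 267\right)} - 7601} = \frac{1}{- \frac{1}{\left(-7224\right) \left(-1923\right)} - 7601} = \frac{1}{- \frac{1}{13891752} - 7601} = \frac{1}{- \frac{105591206953}{13891752}} = - \frac{13891752}{105591206953}$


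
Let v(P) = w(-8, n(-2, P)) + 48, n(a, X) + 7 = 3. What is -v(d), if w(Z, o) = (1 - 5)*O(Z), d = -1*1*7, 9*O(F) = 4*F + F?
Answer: -592/9 ≈ -65.778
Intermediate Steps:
O(F) = 5*F/9 (O(F) = (4*F + F)/9 = (5*F)/9 = 5*F/9)
n(a, X) = -4 (n(a, X) = -7 + 3 = -4)
d = -7 (d = -1*7 = -7)
w(Z, o) = -20*Z/9 (w(Z, o) = (1 - 5)*(5*Z/9) = -20*Z/9)
v(P) = 592/9 (v(P) = -20/9*(-8) + 48 = 160/9 + 48 = 592/9)
-v(d) = -1*592/9 = -592/9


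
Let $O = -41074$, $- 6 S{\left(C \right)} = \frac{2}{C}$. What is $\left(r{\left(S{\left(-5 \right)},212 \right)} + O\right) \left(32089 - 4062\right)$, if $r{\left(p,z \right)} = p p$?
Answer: $- \frac{259015696523}{225} \approx -1.1512 \cdot 10^{9}$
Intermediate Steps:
$S{\left(C \right)} = - \frac{1}{3 C}$ ($S{\left(C \right)} = - \frac{2 \frac{1}{C}}{6} = - \frac{1}{3 C}$)
$r{\left(p,z \right)} = p^{2}$
$\left(r{\left(S{\left(-5 \right)},212 \right)} + O\right) \left(32089 - 4062\right) = \left(\left(- \frac{1}{3 \left(-5\right)}\right)^{2} - 41074\right) \left(32089 - 4062\right) = \left(\left(\left(- \frac{1}{3}\right) \left(- \frac{1}{5}\right)\right)^{2} - 41074\right) 28027 = \left(\left(\frac{1}{15}\right)^{2} - 41074\right) 28027 = \left(\frac{1}{225} - 41074\right) 28027 = \left(- \frac{9241649}{225}\right) 28027 = - \frac{259015696523}{225}$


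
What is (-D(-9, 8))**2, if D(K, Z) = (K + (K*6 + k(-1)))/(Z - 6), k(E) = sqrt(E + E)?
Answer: (63 - I*sqrt(2))**2/4 ≈ 991.75 - 44.548*I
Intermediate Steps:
k(E) = sqrt(2)*sqrt(E) (k(E) = sqrt(2*E) = sqrt(2)*sqrt(E))
D(K, Z) = (7*K + I*sqrt(2))/(-6 + Z) (D(K, Z) = (K + (K*6 + sqrt(2)*sqrt(-1)))/(Z - 6) = (K + (6*K + sqrt(2)*I))/(-6 + Z) = (K + (6*K + I*sqrt(2)))/(-6 + Z) = (7*K + I*sqrt(2))/(-6 + Z))
(-D(-9, 8))**2 = (-(7*(-9) + I*sqrt(2))/(-6 + 8))**2 = (-(-63 + I*sqrt(2))/2)**2 = (-(-63/2 + I*sqrt(2)/2))**2 = (63/2 - I*sqrt(2)/2)**2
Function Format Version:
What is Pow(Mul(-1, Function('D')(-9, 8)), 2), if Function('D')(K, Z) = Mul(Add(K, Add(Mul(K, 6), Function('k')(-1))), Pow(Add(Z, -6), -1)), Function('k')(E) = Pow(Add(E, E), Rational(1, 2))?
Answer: Mul(Rational(1, 4), Pow(Add(63, Mul(-1, I, Pow(2, Rational(1, 2)))), 2)) ≈ Add(991.75, Mul(-44.548, I))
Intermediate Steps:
Function('k')(E) = Mul(Pow(2, Rational(1, 2)), Pow(E, Rational(1, 2))) (Function('k')(E) = Pow(Mul(2, E), Rational(1, 2)) = Mul(Pow(2, Rational(1, 2)), Pow(E, Rational(1, 2))))
Function('D')(K, Z) = Mul(Pow(Add(-6, Z), -1), Add(Mul(7, K), Mul(I, Pow(2, Rational(1, 2))))) (Function('D')(K, Z) = Mul(Add(K, Add(Mul(K, 6), Mul(Pow(2, Rational(1, 2)), Pow(-1, Rational(1, 2))))), Pow(Add(Z, -6), -1)) = Mul(Add(K, Add(Mul(6, K), Mul(Pow(2, Rational(1, 2)), I))), Pow(Add(-6, Z), -1)) = Mul(Add(K, Add(Mul(6, K), Mul(I, Pow(2, Rational(1, 2))))), Pow(Add(-6, Z), -1)) = Mul(Add(Mul(7, K), Mul(I, Pow(2, Rational(1, 2)))), Pow(Add(-6, Z), -1)) = Mul(Pow(Add(-6, Z), -1), Add(Mul(7, K), Mul(I, Pow(2, Rational(1, 2))))))
Pow(Mul(-1, Function('D')(-9, 8)), 2) = Pow(Mul(-1, Mul(Pow(Add(-6, 8), -1), Add(Mul(7, -9), Mul(I, Pow(2, Rational(1, 2)))))), 2) = Pow(Mul(-1, Mul(Pow(2, -1), Add(-63, Mul(I, Pow(2, Rational(1, 2)))))), 2) = Pow(Mul(-1, Mul(Rational(1, 2), Add(-63, Mul(I, Pow(2, Rational(1, 2)))))), 2) = Pow(Mul(-1, Add(Rational(-63, 2), Mul(Rational(1, 2), I, Pow(2, Rational(1, 2))))), 2) = Pow(Add(Rational(63, 2), Mul(Rational(-1, 2), I, Pow(2, Rational(1, 2)))), 2)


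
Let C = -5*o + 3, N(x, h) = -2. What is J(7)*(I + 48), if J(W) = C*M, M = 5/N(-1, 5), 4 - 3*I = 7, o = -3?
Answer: -2115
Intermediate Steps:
I = -1 (I = 4/3 - 1/3*7 = 4/3 - 7/3 = -1)
M = -5/2 (M = 5/(-2) = 5*(-1/2) = -5/2 ≈ -2.5000)
C = 18 (C = -5*(-3) + 3 = 15 + 3 = 18)
J(W) = -45 (J(W) = 18*(-5/2) = -45)
J(7)*(I + 48) = -45*(-1 + 48) = -45*47 = -2115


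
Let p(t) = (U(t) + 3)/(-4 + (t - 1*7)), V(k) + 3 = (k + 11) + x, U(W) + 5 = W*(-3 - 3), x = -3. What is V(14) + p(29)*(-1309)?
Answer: 115363/9 ≈ 12818.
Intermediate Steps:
U(W) = -5 - 6*W (U(W) = -5 + W*(-3 - 3) = -5 + W*(-6) = -5 - 6*W)
V(k) = 5 + k (V(k) = -3 + ((k + 11) - 3) = -3 + ((11 + k) - 3) = -3 + (8 + k) = 5 + k)
p(t) = (-2 - 6*t)/(-11 + t) (p(t) = ((-5 - 6*t) + 3)/(-4 + (t - 1*7)) = (-2 - 6*t)/(-4 + (t - 7)) = (-2 - 6*t)/(-4 + (-7 + t)) = (-2 - 6*t)/(-11 + t))
V(14) + p(29)*(-1309) = (5 + 14) + (2*(-1 - 3*29)/(-11 + 29))*(-1309) = 19 + (2*(-1 - 87)/18)*(-1309) = 19 + (2*(1/18)*(-88))*(-1309) = 19 - 88/9*(-1309) = 19 + 115192/9 = 115363/9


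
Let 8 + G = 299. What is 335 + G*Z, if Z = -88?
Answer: -25273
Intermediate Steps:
G = 291 (G = -8 + 299 = 291)
335 + G*Z = 335 + 291*(-88) = 335 - 25608 = -25273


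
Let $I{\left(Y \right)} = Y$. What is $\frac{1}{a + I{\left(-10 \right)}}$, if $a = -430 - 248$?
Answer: $- \frac{1}{688} \approx -0.0014535$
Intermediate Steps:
$a = -678$
$\frac{1}{a + I{\left(-10 \right)}} = \frac{1}{-678 - 10} = \frac{1}{-688} = - \frac{1}{688}$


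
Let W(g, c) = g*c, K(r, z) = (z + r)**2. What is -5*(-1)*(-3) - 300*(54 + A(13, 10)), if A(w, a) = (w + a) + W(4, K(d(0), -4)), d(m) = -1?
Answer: -53115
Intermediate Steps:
K(r, z) = (r + z)**2
W(g, c) = c*g
A(w, a) = 100 + a + w (A(w, a) = (w + a) + (-1 - 4)**2*4 = (a + w) + (-5)**2*4 = (a + w) + 25*4 = (a + w) + 100 = 100 + a + w)
-5*(-1)*(-3) - 300*(54 + A(13, 10)) = -5*(-1)*(-3) - 300*(54 + (100 + 10 + 13)) = 5*(-3) - 300*(54 + 123) = -15 - 300*177 = -15 - 53100 = -53115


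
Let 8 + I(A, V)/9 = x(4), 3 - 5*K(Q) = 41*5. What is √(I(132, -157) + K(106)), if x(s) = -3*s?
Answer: I*√5510/5 ≈ 14.846*I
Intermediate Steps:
K(Q) = -202/5 (K(Q) = ⅗ - 41*5/5 = ⅗ - ⅕*205 = ⅗ - 41 = -202/5)
I(A, V) = -180 (I(A, V) = -72 + 9*(-3*4) = -72 + 9*(-12) = -72 - 108 = -180)
√(I(132, -157) + K(106)) = √(-180 - 202/5) = √(-1102/5) = I*√5510/5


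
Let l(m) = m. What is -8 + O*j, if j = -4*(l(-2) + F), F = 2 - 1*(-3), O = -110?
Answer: 1312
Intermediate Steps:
F = 5 (F = 2 + 3 = 5)
j = -12 (j = -4*(-2 + 5) = -4*3 = -12)
-8 + O*j = -8 - 110*(-12) = -8 + 1320 = 1312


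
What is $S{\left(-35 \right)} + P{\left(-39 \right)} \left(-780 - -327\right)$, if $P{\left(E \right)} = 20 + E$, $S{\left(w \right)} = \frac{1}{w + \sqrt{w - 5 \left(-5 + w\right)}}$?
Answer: $\frac{1824677}{212} - \frac{\sqrt{165}}{1060} \approx 8607.0$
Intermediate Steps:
$S{\left(w \right)} = \frac{1}{w + \sqrt{25 - 4 w}}$ ($S{\left(w \right)} = \frac{1}{w + \sqrt{w - \left(-25 + 5 w\right)}} = \frac{1}{w + \sqrt{25 - 4 w}}$)
$S{\left(-35 \right)} + P{\left(-39 \right)} \left(-780 - -327\right) = \frac{1}{-35 + \sqrt{25 - -140}} + \left(20 - 39\right) \left(-780 - -327\right) = \frac{1}{-35 + \sqrt{25 + 140}} - 19 \left(-780 + 327\right) = \frac{1}{-35 + \sqrt{165}} - -8607 = \frac{1}{-35 + \sqrt{165}} + 8607 = 8607 + \frac{1}{-35 + \sqrt{165}}$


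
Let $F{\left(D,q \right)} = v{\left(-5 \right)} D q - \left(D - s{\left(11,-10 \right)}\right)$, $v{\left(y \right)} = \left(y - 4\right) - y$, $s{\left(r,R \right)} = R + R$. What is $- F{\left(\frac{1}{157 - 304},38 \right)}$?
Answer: $\frac{929}{49} \approx 18.959$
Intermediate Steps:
$s{\left(r,R \right)} = 2 R$
$v{\left(y \right)} = -4$ ($v{\left(y \right)} = \left(-4 + y\right) - y = -4$)
$F{\left(D,q \right)} = -20 - D - 4 D q$ ($F{\left(D,q \right)} = - 4 D q - \left(20 + D\right) = -20 - D - 4 D q$)
$- F{\left(\frac{1}{157 - 304},38 \right)} = - (-20 - \frac{1}{157 - 304} - 4 \frac{1}{157 - 304} \cdot 38) = - (-20 - \frac{1}{-147} - 4 \frac{1}{-147} \cdot 38) = - (-20 - - \frac{1}{147} - \left(- \frac{4}{147}\right) 38) = - (-20 + \frac{1}{147} + \frac{152}{147}) = \left(-1\right) \left(- \frac{929}{49}\right) = \frac{929}{49}$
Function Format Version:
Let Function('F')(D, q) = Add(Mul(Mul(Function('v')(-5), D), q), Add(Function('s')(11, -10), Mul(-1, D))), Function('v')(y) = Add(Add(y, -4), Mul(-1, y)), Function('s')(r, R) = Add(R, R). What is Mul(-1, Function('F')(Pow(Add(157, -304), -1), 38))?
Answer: Rational(929, 49) ≈ 18.959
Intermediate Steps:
Function('s')(r, R) = Mul(2, R)
Function('v')(y) = -4 (Function('v')(y) = Add(Add(-4, y), Mul(-1, y)) = -4)
Function('F')(D, q) = Add(-20, Mul(-1, D), Mul(-4, D, q)) (Function('F')(D, q) = Add(Mul(Mul(-4, D), q), Add(Mul(2, -10), Mul(-1, D))) = Add(Mul(-4, D, q), Add(-20, Mul(-1, D))) = Add(-20, Mul(-1, D), Mul(-4, D, q)))
Mul(-1, Function('F')(Pow(Add(157, -304), -1), 38)) = Mul(-1, Add(-20, Mul(-1, Pow(Add(157, -304), -1)), Mul(-4, Pow(Add(157, -304), -1), 38))) = Mul(-1, Add(-20, Mul(-1, Pow(-147, -1)), Mul(-4, Pow(-147, -1), 38))) = Mul(-1, Add(-20, Mul(-1, Rational(-1, 147)), Mul(-4, Rational(-1, 147), 38))) = Mul(-1, Add(-20, Rational(1, 147), Rational(152, 147))) = Mul(-1, Rational(-929, 49)) = Rational(929, 49)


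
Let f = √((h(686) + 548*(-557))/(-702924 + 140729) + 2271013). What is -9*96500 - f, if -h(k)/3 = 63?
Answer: -868500 - 4*√1794459621662543/112439 ≈ -8.7001e+5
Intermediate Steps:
h(k) = -189 (h(k) = -3*63 = -189)
f = 4*√1794459621662543/112439 (f = √((-189 + 548*(-557))/(-702924 + 140729) + 2271013) = √((-189 - 305236)/(-562195) + 2271013) = √(-305425*(-1/562195) + 2271013) = √(61085/112439 + 2271013) = √(255350491792/112439) = 4*√1794459621662543/112439 ≈ 1507.0)
-9*96500 - f = -9*96500 - 4*√1794459621662543/112439 = -868500 - 4*√1794459621662543/112439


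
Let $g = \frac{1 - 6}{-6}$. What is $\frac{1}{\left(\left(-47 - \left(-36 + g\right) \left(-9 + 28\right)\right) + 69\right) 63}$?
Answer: $\frac{2}{86961} \approx 2.2999 \cdot 10^{-5}$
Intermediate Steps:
$g = \frac{5}{6}$ ($g = \left(1 - 6\right) \left(- \frac{1}{6}\right) = \left(-5\right) \left(- \frac{1}{6}\right) = \frac{5}{6} \approx 0.83333$)
$\frac{1}{\left(\left(-47 - \left(-36 + g\right) \left(-9 + 28\right)\right) + 69\right) 63} = \frac{1}{\left(\left(-47 - \left(-36 + \frac{5}{6}\right) \left(-9 + 28\right)\right) + 69\right) 63} = \frac{1}{\left(\left(-47 - \left(- \frac{211}{6}\right) 19\right) + 69\right) 63} = \frac{1}{\left(\left(-47 - - \frac{4009}{6}\right) + 69\right) 63} = \frac{1}{\left(\left(-47 + \frac{4009}{6}\right) + 69\right) 63} = \frac{1}{\left(\frac{3727}{6} + 69\right) 63} = \frac{1}{\frac{4141}{6} \cdot 63} = \frac{1}{\frac{86961}{2}} = \frac{2}{86961}$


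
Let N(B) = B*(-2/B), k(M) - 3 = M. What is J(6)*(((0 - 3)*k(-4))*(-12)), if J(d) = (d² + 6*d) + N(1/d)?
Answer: -2520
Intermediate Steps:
k(M) = 3 + M
N(B) = -2
J(d) = -2 + d² + 6*d (J(d) = (d² + 6*d) - 2 = -2 + d² + 6*d)
J(6)*(((0 - 3)*k(-4))*(-12)) = (-2 + 6² + 6*6)*(((0 - 3)*(3 - 4))*(-12)) = (-2 + 36 + 36)*(-3*(-1)*(-12)) = 70*(3*(-12)) = 70*(-36) = -2520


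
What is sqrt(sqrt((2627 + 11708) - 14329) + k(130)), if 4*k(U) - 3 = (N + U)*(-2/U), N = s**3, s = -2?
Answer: sqrt(4745 + 16900*sqrt(6))/130 ≈ 1.6523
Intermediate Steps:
N = -8 (N = (-2)**3 = -8)
k(U) = 3/4 - (-8 + U)/(2*U) (k(U) = 3/4 + ((-8 + U)*(-2/U))/4 = 3/4 + (-2*(-8 + U)/U)/4 = 3/4 - (-8 + U)/(2*U))
sqrt(sqrt((2627 + 11708) - 14329) + k(130)) = sqrt(sqrt((2627 + 11708) - 14329) + (1/4)*(16 + 130)/130) = sqrt(sqrt(14335 - 14329) + (1/4)*(1/130)*146) = sqrt(sqrt(6) + 73/260) = sqrt(73/260 + sqrt(6))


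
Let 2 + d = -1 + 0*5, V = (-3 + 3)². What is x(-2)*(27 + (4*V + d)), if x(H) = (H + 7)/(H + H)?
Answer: -30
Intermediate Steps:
V = 0 (V = 0² = 0)
x(H) = (7 + H)/(2*H) (x(H) = (7 + H)/((2*H)) = (7 + H)*(1/(2*H)) = (7 + H)/(2*H))
d = -3 (d = -2 + (-1 + 0*5) = -2 + (-1 + 0) = -2 - 1 = -3)
x(-2)*(27 + (4*V + d)) = ((½)*(7 - 2)/(-2))*(27 + (4*0 - 3)) = ((½)*(-½)*5)*(27 + (0 - 3)) = -5*(27 - 3)/4 = -5/4*24 = -30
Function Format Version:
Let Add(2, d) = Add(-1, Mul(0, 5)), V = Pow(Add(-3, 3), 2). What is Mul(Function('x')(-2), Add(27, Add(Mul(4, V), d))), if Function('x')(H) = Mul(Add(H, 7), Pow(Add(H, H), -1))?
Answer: -30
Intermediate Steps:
V = 0 (V = Pow(0, 2) = 0)
Function('x')(H) = Mul(Rational(1, 2), Pow(H, -1), Add(7, H)) (Function('x')(H) = Mul(Add(7, H), Pow(Mul(2, H), -1)) = Mul(Add(7, H), Mul(Rational(1, 2), Pow(H, -1))) = Mul(Rational(1, 2), Pow(H, -1), Add(7, H)))
d = -3 (d = Add(-2, Add(-1, Mul(0, 5))) = Add(-2, Add(-1, 0)) = Add(-2, -1) = -3)
Mul(Function('x')(-2), Add(27, Add(Mul(4, V), d))) = Mul(Mul(Rational(1, 2), Pow(-2, -1), Add(7, -2)), Add(27, Add(Mul(4, 0), -3))) = Mul(Mul(Rational(1, 2), Rational(-1, 2), 5), Add(27, Add(0, -3))) = Mul(Rational(-5, 4), Add(27, -3)) = Mul(Rational(-5, 4), 24) = -30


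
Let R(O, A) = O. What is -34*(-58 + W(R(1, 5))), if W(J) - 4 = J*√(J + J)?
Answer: 1836 - 34*√2 ≈ 1787.9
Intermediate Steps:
W(J) = 4 + √2*J^(3/2) (W(J) = 4 + J*√(J + J) = 4 + J*√(2*J) = 4 + J*(√2*√J) = 4 + √2*J^(3/2))
-34*(-58 + W(R(1, 5))) = -34*(-58 + (4 + √2*1^(3/2))) = -34*(-58 + (4 + √2*1)) = -34*(-58 + (4 + √2)) = -34*(-54 + √2) = 1836 - 34*√2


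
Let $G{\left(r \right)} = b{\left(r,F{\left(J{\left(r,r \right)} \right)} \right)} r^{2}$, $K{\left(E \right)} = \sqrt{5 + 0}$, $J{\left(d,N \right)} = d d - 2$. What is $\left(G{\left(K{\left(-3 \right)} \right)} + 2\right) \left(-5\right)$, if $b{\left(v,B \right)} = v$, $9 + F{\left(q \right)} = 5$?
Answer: $-10 - 25 \sqrt{5} \approx -65.902$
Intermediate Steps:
$J{\left(d,N \right)} = -2 + d^{2}$ ($J{\left(d,N \right)} = d^{2} - 2 = -2 + d^{2}$)
$K{\left(E \right)} = \sqrt{5}$
$F{\left(q \right)} = -4$ ($F{\left(q \right)} = -9 + 5 = -4$)
$G{\left(r \right)} = r^{3}$ ($G{\left(r \right)} = r r^{2} = r^{3}$)
$\left(G{\left(K{\left(-3 \right)} \right)} + 2\right) \left(-5\right) = \left(\left(\sqrt{5}\right)^{3} + 2\right) \left(-5\right) = \left(5 \sqrt{5} + 2\right) \left(-5\right) = \left(2 + 5 \sqrt{5}\right) \left(-5\right) = -10 - 25 \sqrt{5}$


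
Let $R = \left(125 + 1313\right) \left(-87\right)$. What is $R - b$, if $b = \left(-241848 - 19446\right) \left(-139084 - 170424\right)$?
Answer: $-80872708458$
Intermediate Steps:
$R = -125106$ ($R = 1438 \left(-87\right) = -125106$)
$b = 80872583352$ ($b = \left(-261294\right) \left(-309508\right) = 80872583352$)
$R - b = -125106 - 80872583352 = -80872708458$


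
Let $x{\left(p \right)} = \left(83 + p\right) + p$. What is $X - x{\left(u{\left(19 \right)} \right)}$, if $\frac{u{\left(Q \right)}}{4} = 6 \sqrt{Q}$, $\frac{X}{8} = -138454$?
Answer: $-1107715 - 48 \sqrt{19} \approx -1.1079 \cdot 10^{6}$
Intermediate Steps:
$X = -1107632$ ($X = 8 \left(-138454\right) = -1107632$)
$u{\left(Q \right)} = 24 \sqrt{Q}$ ($u{\left(Q \right)} = 4 \cdot 6 \sqrt{Q} = 24 \sqrt{Q}$)
$x{\left(p \right)} = 83 + 2 p$
$X - x{\left(u{\left(19 \right)} \right)} = -1107632 - \left(83 + 2 \cdot 24 \sqrt{19}\right) = -1107632 - \left(83 + 48 \sqrt{19}\right) = -1107715 - 48 \sqrt{19}$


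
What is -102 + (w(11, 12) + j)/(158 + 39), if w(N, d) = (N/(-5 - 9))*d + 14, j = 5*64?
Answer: -138386/1379 ≈ -100.35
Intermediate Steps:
j = 320
w(N, d) = 14 - N*d/14 (w(N, d) = (N/(-14))*d + 14 = (-N/14)*d + 14 = -N*d/14 + 14 = 14 - N*d/14)
-102 + (w(11, 12) + j)/(158 + 39) = -102 + ((14 - 1/14*11*12) + 320)/(158 + 39) = -102 + ((14 - 66/7) + 320)/197 = -102 + (32/7 + 320)*(1/197) = -102 + (2272/7)*(1/197) = -102 + 2272/1379 = -138386/1379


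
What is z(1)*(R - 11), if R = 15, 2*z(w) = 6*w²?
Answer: 12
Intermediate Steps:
z(w) = 3*w² (z(w) = (6*w²)/2 = 3*w²)
z(1)*(R - 11) = (3*1²)*(15 - 11) = (3*1)*4 = 3*4 = 12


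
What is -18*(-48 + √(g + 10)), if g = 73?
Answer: 864 - 18*√83 ≈ 700.01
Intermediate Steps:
-18*(-48 + √(g + 10)) = -18*(-48 + √(73 + 10)) = -18*(-48 + √83) = 864 - 18*√83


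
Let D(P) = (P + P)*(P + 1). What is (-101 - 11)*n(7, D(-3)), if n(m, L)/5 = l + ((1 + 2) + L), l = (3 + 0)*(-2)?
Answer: -5040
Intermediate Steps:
l = -6 (l = 3*(-2) = -6)
D(P) = 2*P*(1 + P) (D(P) = (2*P)*(1 + P) = 2*P*(1 + P))
n(m, L) = -15 + 5*L (n(m, L) = 5*(-6 + ((1 + 2) + L)) = 5*(-6 + (3 + L)) = 5*(-3 + L) = -15 + 5*L)
(-101 - 11)*n(7, D(-3)) = (-101 - 11)*(-15 + 5*(2*(-3)*(1 - 3))) = -112*(-15 + 5*(2*(-3)*(-2))) = -112*(-15 + 5*12) = -112*(-15 + 60) = -112*45 = -5040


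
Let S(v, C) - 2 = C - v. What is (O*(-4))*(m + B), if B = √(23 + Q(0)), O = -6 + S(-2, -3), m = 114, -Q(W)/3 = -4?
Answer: 2280 + 20*√35 ≈ 2398.3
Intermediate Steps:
Q(W) = 12 (Q(W) = -3*(-4) = 12)
S(v, C) = 2 + C - v (S(v, C) = 2 + (C - v) = 2 + C - v)
O = -5 (O = -6 + (2 - 3 - 1*(-2)) = -6 + (2 - 3 + 2) = -6 + 1 = -5)
B = √35 (B = √(23 + 12) = √35 ≈ 5.9161)
(O*(-4))*(m + B) = (-5*(-4))*(114 + √35) = 20*(114 + √35) = 2280 + 20*√35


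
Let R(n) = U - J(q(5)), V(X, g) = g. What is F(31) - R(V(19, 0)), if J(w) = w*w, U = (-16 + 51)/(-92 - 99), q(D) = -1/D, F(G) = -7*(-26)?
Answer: 870116/4775 ≈ 182.22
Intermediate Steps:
F(G) = 182
U = -35/191 (U = 35/(-191) = 35*(-1/191) = -35/191 ≈ -0.18325)
J(w) = w²
R(n) = -1066/4775 (R(n) = -35/191 - (-1/5)² = -35/191 - (-1*⅕)² = -35/191 - (-⅕)² = -35/191 - 1*1/25 = -35/191 - 1/25 = -1066/4775)
F(31) - R(V(19, 0)) = 182 - 1*(-1066/4775) = 182 + 1066/4775 = 870116/4775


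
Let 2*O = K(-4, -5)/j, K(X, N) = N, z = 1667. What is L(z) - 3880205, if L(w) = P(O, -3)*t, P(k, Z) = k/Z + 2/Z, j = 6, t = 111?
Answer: -46563163/12 ≈ -3.8803e+6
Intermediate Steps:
O = -5/12 (O = (-5/6)/2 = (-5*⅙)/2 = (½)*(-⅚) = -5/12 ≈ -0.41667)
P(k, Z) = 2/Z + k/Z
L(w) = -703/12 (L(w) = ((2 - 5/12)/(-3))*111 = -⅓*19/12*111 = -19/36*111 = -703/12)
L(z) - 3880205 = -703/12 - 3880205 = -46563163/12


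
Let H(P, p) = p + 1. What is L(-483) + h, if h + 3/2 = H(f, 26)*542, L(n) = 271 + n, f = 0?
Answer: 28841/2 ≈ 14421.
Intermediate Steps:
H(P, p) = 1 + p
h = 29265/2 (h = -3/2 + (1 + 26)*542 = -3/2 + 27*542 = -3/2 + 14634 = 29265/2 ≈ 14633.)
L(-483) + h = (271 - 483) + 29265/2 = -212 + 29265/2 = 28841/2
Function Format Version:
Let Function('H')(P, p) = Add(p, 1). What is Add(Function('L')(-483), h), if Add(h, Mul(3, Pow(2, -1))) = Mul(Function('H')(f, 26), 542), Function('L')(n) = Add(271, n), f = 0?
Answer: Rational(28841, 2) ≈ 14421.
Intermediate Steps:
Function('H')(P, p) = Add(1, p)
h = Rational(29265, 2) (h = Add(Rational(-3, 2), Mul(Add(1, 26), 542)) = Add(Rational(-3, 2), Mul(27, 542)) = Add(Rational(-3, 2), 14634) = Rational(29265, 2) ≈ 14633.)
Add(Function('L')(-483), h) = Add(Add(271, -483), Rational(29265, 2)) = Add(-212, Rational(29265, 2)) = Rational(28841, 2)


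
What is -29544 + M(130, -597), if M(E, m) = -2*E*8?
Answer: -31624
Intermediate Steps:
M(E, m) = -16*E
-29544 + M(130, -597) = -29544 - 16*130 = -29544 - 2080 = -31624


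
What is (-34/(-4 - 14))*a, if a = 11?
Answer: 187/9 ≈ 20.778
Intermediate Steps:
(-34/(-4 - 14))*a = -34/(-4 - 14)*11 = -34/(-18)*11 = -34*(-1/18)*11 = (17/9)*11 = 187/9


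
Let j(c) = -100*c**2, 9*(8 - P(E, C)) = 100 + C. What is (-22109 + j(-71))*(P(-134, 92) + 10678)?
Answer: -5611843582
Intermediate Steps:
P(E, C) = -28/9 - C/9 (P(E, C) = 8 - (100 + C)/9 = 8 + (-100/9 - C/9) = -28/9 - C/9)
(-22109 + j(-71))*(P(-134, 92) + 10678) = (-22109 - 100*(-71)**2)*((-28/9 - 1/9*92) + 10678) = (-22109 - 100*5041)*((-28/9 - 92/9) + 10678) = (-22109 - 504100)*(-40/3 + 10678) = -526209*31994/3 = -5611843582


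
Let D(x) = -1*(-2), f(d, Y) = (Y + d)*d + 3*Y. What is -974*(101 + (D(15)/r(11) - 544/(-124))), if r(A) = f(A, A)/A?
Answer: -79611838/775 ≈ -1.0273e+5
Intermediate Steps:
f(d, Y) = 3*Y + d*(Y + d) (f(d, Y) = d*(Y + d) + 3*Y = 3*Y + d*(Y + d))
D(x) = 2
r(A) = (2*A² + 3*A)/A (r(A) = (A² + 3*A + A*A)/A = (A² + 3*A + A²)/A = (2*A² + 3*A)/A)
-974*(101 + (D(15)/r(11) - 544/(-124))) = -974*(101 + (2/(3 + 2*11) - 544/(-124))) = -974*(101 + (2/(3 + 22) - 544*(-1/124))) = -974*(101 + (2/25 + 136/31)) = -974*(101 + 3462/775) = -974*81737/775 = -79611838/775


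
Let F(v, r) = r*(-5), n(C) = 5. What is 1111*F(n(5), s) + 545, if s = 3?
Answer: -16120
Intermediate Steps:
F(v, r) = -5*r
1111*F(n(5), s) + 545 = 1111*(-5*3) + 545 = 1111*(-15) + 545 = -16665 + 545 = -16120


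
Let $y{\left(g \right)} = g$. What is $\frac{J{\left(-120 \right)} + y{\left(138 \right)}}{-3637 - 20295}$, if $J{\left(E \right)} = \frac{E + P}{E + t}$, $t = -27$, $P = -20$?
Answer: $- \frac{1459}{251286} \approx -0.0058061$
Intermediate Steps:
$J{\left(E \right)} = \frac{-20 + E}{-27 + E}$ ($J{\left(E \right)} = \frac{E - 20}{E - 27} = \frac{-20 + E}{-27 + E}$)
$\frac{J{\left(-120 \right)} + y{\left(138 \right)}}{-3637 - 20295} = \frac{\frac{-20 - 120}{-27 - 120} + 138}{-3637 - 20295} = \frac{\frac{1}{-147} \left(-140\right) + 138}{-23932} = \left(\left(- \frac{1}{147}\right) \left(-140\right) + 138\right) \left(- \frac{1}{23932}\right) = \left(\frac{20}{21} + 138\right) \left(- \frac{1}{23932}\right) = \frac{2918}{21} \left(- \frac{1}{23932}\right) = - \frac{1459}{251286}$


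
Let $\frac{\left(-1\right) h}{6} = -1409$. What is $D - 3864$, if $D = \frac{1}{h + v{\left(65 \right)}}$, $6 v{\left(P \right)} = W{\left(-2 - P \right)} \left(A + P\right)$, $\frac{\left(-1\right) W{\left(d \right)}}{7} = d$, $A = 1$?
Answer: $- \frac{52600631}{13613} \approx -3864.0$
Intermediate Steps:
$h = 8454$ ($h = \left(-6\right) \left(-1409\right) = 8454$)
$W{\left(d \right)} = - 7 d$
$v{\left(P \right)} = \frac{\left(1 + P\right) \left(14 + 7 P\right)}{6}$ ($v{\left(P \right)} = \frac{- 7 \left(-2 - P\right) \left(1 + P\right)}{6} = \frac{\left(14 + 7 P\right) \left(1 + P\right)}{6} = \frac{\left(1 + P\right) \left(14 + 7 P\right)}{6}$)
$D = \frac{1}{13613}$ ($D = \frac{1}{8454 + \frac{7 \left(1 + 65\right) \left(2 + 65\right)}{6}} = \frac{1}{8454 + \frac{7}{6} \cdot 66 \cdot 67} = \frac{1}{8454 + 5159} = \frac{1}{13613} \approx 7.3459 \cdot 10^{-5}$)
$D - 3864 = \frac{1}{13613} - 3864 = - \frac{52600631}{13613}$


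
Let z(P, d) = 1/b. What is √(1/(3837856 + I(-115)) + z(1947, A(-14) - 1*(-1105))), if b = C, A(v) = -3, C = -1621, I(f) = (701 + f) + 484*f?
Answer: 9*I*√286242739444582/6131889622 ≈ 0.024832*I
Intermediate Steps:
I(f) = 701 + 485*f
b = -1621
z(P, d) = -1/1621 (z(P, d) = 1/(-1621) = -1/1621)
√(1/(3837856 + I(-115)) + z(1947, A(-14) - 1*(-1105))) = √(1/(3837856 + (701 + 485*(-115))) - 1/1621) = √(1/(3837856 + (701 - 55775)) - 1/1621) = √(1/(3837856 - 55074) - 1/1621) = √(1/3782782 - 1/1621) = √(-3781161/6131889622) = 9*I*√286242739444582/6131889622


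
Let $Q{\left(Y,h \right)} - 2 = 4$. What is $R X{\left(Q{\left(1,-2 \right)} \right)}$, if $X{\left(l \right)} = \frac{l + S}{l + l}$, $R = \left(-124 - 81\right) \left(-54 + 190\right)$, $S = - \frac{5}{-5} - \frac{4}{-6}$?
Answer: $- \frac{160310}{9} \approx -17812.0$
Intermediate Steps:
$S = \frac{5}{3}$ ($S = \left(-5\right) \left(- \frac{1}{5}\right) - - \frac{2}{3} = 1 + \frac{2}{3} = \frac{5}{3} \approx 1.6667$)
$Q{\left(Y,h \right)} = 6$ ($Q{\left(Y,h \right)} = 2 + 4 = 6$)
$R = -27880$ ($R = \left(-205\right) 136 = -27880$)
$X{\left(l \right)} = \frac{\frac{5}{3} + l}{2 l}$ ($X{\left(l \right)} = \frac{l + \frac{5}{3}}{l + l} = \frac{\frac{5}{3} + l}{2 l}$)
$R X{\left(Q{\left(1,-2 \right)} \right)} = - 27880 \frac{5 + 3 \cdot 6}{6 \cdot 6} = - 27880 \cdot \frac{1}{6} \cdot \frac{1}{6} \left(5 + 18\right) = - 27880 \cdot \frac{1}{6} \cdot \frac{1}{6} \cdot 23 = \left(-27880\right) \frac{23}{36} = - \frac{160310}{9}$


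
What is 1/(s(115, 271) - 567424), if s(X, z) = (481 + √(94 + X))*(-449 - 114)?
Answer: -838227/702558257008 + 563*√209/702558257008 ≈ -1.1815e-6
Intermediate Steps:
s(X, z) = -270803 - 563*√(94 + X) (s(X, z) = (481 + √(94 + X))*(-563) = -270803 - 563*√(94 + X))
1/(s(115, 271) - 567424) = 1/((-270803 - 563*√(94 + 115)) - 567424) = 1/((-270803 - 563*√209) - 567424) = 1/(-838227 - 563*√209)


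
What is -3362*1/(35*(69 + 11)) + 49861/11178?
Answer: 25507591/7824600 ≈ 3.2599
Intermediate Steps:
-3362*1/(35*(69 + 11)) + 49861/11178 = -3362/(35*80) + 49861*(1/11178) = -3362/2800 + 49861/11178 = -3362*1/2800 + 49861/11178 = -1681/1400 + 49861/11178 = 25507591/7824600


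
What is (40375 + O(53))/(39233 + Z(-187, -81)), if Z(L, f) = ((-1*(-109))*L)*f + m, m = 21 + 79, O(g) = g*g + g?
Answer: 43237/1690356 ≈ 0.025579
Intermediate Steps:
O(g) = g + g**2 (O(g) = g**2 + g = g + g**2)
m = 100
Z(L, f) = 100 + 109*L*f (Z(L, f) = ((-1*(-109))*L)*f + 100 = (109*L)*f + 100 = 109*L*f + 100 = 100 + 109*L*f)
(40375 + O(53))/(39233 + Z(-187, -81)) = (40375 + 53*(1 + 53))/(39233 + (100 + 109*(-187)*(-81))) = (40375 + 53*54)/(39233 + (100 + 1651023)) = (40375 + 2862)/(39233 + 1651123) = 43237/1690356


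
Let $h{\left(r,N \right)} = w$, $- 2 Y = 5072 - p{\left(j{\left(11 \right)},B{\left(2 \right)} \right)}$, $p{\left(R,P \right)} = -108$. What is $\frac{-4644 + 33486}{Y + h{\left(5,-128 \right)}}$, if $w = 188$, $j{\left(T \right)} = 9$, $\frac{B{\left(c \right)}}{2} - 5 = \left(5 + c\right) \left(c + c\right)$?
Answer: $- \frac{14421}{1201} \approx -12.007$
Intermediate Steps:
$B{\left(c \right)} = 10 + 4 c \left(5 + c\right)$ ($B{\left(c \right)} = 10 + 2 \left(5 + c\right) \left(c + c\right) = 10 + 2 \left(5 + c\right) 2 c = 10 + 2 \cdot 2 c \left(5 + c\right) = 10 + 4 c \left(5 + c\right)$)
$Y = -2590$ ($Y = - \frac{5072 - -108}{2} = - \frac{5072 + 108}{2} = \left(- \frac{1}{2}\right) 5180 = -2590$)
$h{\left(r,N \right)} = 188$
$\frac{-4644 + 33486}{Y + h{\left(5,-128 \right)}} = \frac{-4644 + 33486}{-2590 + 188} = \frac{28842}{-2402} = 28842 \left(- \frac{1}{2402}\right) = - \frac{14421}{1201}$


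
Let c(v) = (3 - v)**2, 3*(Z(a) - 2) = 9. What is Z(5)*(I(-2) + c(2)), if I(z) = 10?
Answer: 55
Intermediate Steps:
Z(a) = 5 (Z(a) = 2 + (1/3)*9 = 2 + 3 = 5)
Z(5)*(I(-2) + c(2)) = 5*(10 + (-3 + 2)**2) = 5*(10 + (-1)**2) = 5*(10 + 1) = 5*11 = 55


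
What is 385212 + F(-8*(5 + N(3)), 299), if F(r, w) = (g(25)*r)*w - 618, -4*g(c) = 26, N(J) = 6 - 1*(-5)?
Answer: 633362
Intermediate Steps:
N(J) = 11 (N(J) = 6 + 5 = 11)
g(c) = -13/2 (g(c) = -1/4*26 = -13/2)
F(r, w) = -618 - 13*r*w/2 (F(r, w) = (-13*r/2)*w - 618 = -13*r*w/2 - 618 = -618 - 13*r*w/2)
385212 + F(-8*(5 + N(3)), 299) = 385212 + (-618 - 13/2*(-8*(5 + 11))*299) = 385212 + (-618 - 13/2*(-8*16)*299) = 385212 + (-618 - 13/2*(-128)*299) = 385212 + (-618 + 248768) = 385212 + 248150 = 633362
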